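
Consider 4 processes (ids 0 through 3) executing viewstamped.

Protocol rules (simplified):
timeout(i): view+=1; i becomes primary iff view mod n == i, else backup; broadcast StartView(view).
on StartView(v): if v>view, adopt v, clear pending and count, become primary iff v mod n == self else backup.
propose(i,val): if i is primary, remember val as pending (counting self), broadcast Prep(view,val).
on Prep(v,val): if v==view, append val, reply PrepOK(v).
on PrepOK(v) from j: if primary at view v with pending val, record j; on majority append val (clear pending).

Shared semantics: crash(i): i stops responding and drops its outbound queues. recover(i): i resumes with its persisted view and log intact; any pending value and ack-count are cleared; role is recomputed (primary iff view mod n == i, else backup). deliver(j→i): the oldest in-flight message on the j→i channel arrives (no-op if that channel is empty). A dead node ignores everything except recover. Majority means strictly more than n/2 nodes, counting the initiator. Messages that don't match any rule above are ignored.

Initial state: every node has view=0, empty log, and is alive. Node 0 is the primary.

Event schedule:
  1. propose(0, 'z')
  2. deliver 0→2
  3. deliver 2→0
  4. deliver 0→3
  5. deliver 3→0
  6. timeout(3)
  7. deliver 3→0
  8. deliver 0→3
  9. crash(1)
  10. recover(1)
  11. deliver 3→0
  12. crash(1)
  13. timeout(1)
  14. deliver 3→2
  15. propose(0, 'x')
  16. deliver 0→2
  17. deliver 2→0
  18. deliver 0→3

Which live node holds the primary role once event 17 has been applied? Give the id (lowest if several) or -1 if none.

e1 propose(0,'z'): ·
e2 deliver 0→2: 2[back,v=0,z]
e3 deliver 2→0: ·
e4 deliver 0→3: 3[back,v=0,z]
e5 deliver 3→0: 0[prim,v=0,z]
e6 timeout(3): 3[back,v=1,z]
e7 deliver 3→0: 0[back,v=1,z]
e8 deliver 0→3: ·
e9 crash(1): 1[✗back,v=0,-]
e10 recover(1): 1[back,v=0,-]
e11 deliver 3→0: ·
e12 crash(1): 1[✗back,v=0,-]
e13 timeout(1): ·
e14 deliver 3→2: 2[back,v=1,z]
e15 propose(0,'x'): ·
e16 deliver 0→2: ·
e17 deliver 2→0: ·

-1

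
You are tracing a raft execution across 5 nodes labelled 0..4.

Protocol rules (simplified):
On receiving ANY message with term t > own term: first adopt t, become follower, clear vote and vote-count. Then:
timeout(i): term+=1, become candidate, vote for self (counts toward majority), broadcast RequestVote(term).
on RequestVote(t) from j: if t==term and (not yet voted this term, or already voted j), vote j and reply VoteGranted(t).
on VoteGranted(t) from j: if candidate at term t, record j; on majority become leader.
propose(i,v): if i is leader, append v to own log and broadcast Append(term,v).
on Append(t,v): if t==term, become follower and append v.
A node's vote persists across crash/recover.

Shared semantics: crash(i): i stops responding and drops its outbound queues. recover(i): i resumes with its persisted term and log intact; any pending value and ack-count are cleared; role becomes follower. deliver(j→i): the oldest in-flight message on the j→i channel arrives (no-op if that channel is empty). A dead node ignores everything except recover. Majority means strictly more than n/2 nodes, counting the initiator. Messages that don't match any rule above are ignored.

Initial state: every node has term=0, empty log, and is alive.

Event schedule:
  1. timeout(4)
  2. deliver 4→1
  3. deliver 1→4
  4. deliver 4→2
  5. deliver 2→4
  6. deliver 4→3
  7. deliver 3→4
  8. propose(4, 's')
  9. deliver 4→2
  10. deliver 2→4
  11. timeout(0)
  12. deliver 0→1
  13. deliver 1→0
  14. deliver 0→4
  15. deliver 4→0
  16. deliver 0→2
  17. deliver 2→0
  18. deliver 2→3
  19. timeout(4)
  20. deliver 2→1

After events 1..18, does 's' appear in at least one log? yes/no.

yes

1. timeout(4):  <4:cand t1 ->
2. deliver 4→1:  <1:foll t1 ->
3. deliver 1→4:  nop
4. deliver 4→2:  <2:foll t1 ->
5. deliver 2→4:  <4:lead t1 ->
6. deliver 4→3:  <3:foll t1 ->
7. deliver 3→4:  nop
8. propose(4,'s'):  <4:lead t1 s>
9. deliver 4→2:  <2:foll t1 s>
10. deliver 2→4:  nop
11. timeout(0):  <0:cand t1 ->
12. deliver 0→1:  nop
13. deliver 1→0:  nop
14. deliver 0→4:  nop
15. deliver 4→0:  nop
16. deliver 0→2:  nop
17. deliver 2→0:  nop
18. deliver 2→3:  nop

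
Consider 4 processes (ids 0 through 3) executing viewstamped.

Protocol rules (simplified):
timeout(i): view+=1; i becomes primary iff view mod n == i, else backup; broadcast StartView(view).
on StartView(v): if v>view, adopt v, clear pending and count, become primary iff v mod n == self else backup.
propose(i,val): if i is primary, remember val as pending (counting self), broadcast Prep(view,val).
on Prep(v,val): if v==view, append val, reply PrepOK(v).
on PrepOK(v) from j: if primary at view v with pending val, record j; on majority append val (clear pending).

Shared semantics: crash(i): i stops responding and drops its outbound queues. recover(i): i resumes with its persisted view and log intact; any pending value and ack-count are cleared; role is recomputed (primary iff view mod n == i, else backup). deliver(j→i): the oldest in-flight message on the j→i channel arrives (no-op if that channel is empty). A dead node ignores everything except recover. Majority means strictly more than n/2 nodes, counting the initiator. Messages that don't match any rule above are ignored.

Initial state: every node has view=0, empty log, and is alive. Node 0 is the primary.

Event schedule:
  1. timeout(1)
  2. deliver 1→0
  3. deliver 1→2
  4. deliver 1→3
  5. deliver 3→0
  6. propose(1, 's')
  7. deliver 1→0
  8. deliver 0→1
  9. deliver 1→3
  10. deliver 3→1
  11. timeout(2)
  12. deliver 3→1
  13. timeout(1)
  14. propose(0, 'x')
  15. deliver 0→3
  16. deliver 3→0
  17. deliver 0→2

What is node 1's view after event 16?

2

[1] timeout(1) → N1(prim v1 [-])
[2] deliver 1→0 → N0(back v1 [-])
[3] deliver 1→2 → N2(back v1 [-])
[4] deliver 1→3 → N3(back v1 [-])
[5] deliver 3→0 → ∅
[6] propose(1,'s') → ∅
[7] deliver 1→0 → N0(back v1 [s])
[8] deliver 0→1 → ∅
[9] deliver 1→3 → N3(back v1 [s])
[10] deliver 3→1 → N1(prim v1 [s])
[11] timeout(2) → N2(prim v2 [-])
[12] deliver 3→1 → ∅
[13] timeout(1) → N1(back v2 [s])
[14] propose(0,'x') → ∅
[15] deliver 0→3 → ∅
[16] deliver 3→0 → ∅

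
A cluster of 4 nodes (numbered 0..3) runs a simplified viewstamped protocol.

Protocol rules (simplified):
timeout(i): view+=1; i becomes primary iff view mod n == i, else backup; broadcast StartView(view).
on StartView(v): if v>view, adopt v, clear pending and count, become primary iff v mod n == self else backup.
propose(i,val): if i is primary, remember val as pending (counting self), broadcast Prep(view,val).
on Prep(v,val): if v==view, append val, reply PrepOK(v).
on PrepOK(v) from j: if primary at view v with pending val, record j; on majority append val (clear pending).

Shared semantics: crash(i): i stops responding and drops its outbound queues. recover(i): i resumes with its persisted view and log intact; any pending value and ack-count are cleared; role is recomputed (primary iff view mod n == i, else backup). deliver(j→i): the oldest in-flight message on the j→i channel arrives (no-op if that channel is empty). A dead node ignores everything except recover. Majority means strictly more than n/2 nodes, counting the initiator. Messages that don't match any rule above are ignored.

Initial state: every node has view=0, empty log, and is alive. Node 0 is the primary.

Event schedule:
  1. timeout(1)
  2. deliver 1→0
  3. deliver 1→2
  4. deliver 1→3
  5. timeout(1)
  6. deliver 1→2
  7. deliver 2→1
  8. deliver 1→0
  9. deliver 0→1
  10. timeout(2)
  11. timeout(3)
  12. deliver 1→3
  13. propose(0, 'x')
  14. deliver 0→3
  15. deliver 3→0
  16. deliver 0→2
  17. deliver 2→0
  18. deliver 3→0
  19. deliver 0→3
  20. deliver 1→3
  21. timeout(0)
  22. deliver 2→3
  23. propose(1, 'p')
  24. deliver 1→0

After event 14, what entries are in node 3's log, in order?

step 1 timeout(1): 1={prim,v=1,log=-}
step 2 deliver 1→0: 0={back,v=1,log=-}
step 3 deliver 1→2: 2={back,v=1,log=-}
step 4 deliver 1→3: 3={back,v=1,log=-}
step 5 timeout(1): 1={back,v=2,log=-}
step 6 deliver 1→2: 2={prim,v=2,log=-}
step 7 deliver 2→1: —
step 8 deliver 1→0: 0={back,v=2,log=-}
step 9 deliver 0→1: —
step 10 timeout(2): 2={back,v=3,log=-}
step 11 timeout(3): 3={back,v=2,log=-}
step 12 deliver 1→3: —
step 13 propose(0,'x'): —
step 14 deliver 0→3: —

empty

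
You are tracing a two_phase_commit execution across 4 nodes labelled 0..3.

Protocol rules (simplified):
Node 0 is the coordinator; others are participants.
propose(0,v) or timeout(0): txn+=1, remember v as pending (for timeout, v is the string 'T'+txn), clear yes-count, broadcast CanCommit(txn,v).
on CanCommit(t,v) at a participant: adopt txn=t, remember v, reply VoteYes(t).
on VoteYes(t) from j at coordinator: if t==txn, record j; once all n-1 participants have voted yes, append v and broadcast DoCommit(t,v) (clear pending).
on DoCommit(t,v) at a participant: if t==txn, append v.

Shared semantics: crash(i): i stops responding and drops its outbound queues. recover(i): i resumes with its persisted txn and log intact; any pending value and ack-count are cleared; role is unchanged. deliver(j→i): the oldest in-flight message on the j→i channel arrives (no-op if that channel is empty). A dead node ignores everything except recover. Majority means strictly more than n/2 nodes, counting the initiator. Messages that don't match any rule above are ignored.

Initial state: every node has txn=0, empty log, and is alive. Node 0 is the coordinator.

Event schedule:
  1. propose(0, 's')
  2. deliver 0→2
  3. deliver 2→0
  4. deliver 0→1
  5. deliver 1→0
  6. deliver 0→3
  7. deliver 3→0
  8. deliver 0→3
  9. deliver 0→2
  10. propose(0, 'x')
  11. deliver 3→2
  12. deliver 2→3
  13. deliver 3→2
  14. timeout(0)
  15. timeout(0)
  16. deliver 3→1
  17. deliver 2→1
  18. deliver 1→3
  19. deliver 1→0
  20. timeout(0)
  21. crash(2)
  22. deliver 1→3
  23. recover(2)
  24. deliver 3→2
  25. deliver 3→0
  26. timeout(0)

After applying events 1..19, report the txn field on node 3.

1. propose(0,'s'):  <0:coor t1 ->
2. deliver 0→2:  <2:part t1 ->
3. deliver 2→0:  nop
4. deliver 0→1:  <1:part t1 ->
5. deliver 1→0:  nop
6. deliver 0→3:  <3:part t1 ->
7. deliver 3→0:  <0:coor t1 s>
8. deliver 0→3:  <3:part t1 s>
9. deliver 0→2:  <2:part t1 s>
10. propose(0,'x'):  <0:coor t2 s>
11. deliver 3→2:  nop
12. deliver 2→3:  nop
13. deliver 3→2:  nop
14. timeout(0):  <0:coor t3 s>
15. timeout(0):  <0:coor t4 s>
16. deliver 3→1:  nop
17. deliver 2→1:  nop
18. deliver 1→3:  nop
19. deliver 1→0:  nop

1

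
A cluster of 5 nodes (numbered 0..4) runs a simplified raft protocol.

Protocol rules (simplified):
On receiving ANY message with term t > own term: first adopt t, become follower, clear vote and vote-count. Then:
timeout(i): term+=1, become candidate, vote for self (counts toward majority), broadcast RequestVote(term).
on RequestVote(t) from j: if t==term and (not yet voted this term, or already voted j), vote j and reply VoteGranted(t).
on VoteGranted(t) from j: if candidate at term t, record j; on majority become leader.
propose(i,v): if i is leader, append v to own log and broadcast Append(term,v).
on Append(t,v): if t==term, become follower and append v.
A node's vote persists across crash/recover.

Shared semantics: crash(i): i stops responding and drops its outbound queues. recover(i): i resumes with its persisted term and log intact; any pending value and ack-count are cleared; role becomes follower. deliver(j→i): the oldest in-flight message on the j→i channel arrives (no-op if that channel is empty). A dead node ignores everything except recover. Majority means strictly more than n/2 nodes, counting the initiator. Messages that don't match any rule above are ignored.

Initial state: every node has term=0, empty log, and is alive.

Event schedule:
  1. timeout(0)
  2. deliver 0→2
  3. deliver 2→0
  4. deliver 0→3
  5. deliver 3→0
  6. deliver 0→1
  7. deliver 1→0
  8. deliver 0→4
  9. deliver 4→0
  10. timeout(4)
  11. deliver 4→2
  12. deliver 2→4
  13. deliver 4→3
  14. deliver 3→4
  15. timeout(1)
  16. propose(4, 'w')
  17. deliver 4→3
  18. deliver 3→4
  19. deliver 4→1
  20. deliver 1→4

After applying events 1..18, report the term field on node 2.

2

after 1 — timeout(0): n0:cand/t1/[-]
after 2 — deliver 0→2: n2:foll/t1/[-]
after 3 — deliver 2→0: ·
after 4 — deliver 0→3: n3:foll/t1/[-]
after 5 — deliver 3→0: n0:lead/t1/[-]
after 6 — deliver 0→1: n1:foll/t1/[-]
after 7 — deliver 1→0: ·
after 8 — deliver 0→4: n4:foll/t1/[-]
after 9 — deliver 4→0: ·
after 10 — timeout(4): n4:cand/t2/[-]
after 11 — deliver 4→2: n2:foll/t2/[-]
after 12 — deliver 2→4: ·
after 13 — deliver 4→3: n3:foll/t2/[-]
after 14 — deliver 3→4: n4:lead/t2/[-]
after 15 — timeout(1): n1:cand/t2/[-]
after 16 — propose(4,'w'): n4:lead/t2/[w]
after 17 — deliver 4→3: n3:foll/t2/[w]
after 18 — deliver 3→4: ·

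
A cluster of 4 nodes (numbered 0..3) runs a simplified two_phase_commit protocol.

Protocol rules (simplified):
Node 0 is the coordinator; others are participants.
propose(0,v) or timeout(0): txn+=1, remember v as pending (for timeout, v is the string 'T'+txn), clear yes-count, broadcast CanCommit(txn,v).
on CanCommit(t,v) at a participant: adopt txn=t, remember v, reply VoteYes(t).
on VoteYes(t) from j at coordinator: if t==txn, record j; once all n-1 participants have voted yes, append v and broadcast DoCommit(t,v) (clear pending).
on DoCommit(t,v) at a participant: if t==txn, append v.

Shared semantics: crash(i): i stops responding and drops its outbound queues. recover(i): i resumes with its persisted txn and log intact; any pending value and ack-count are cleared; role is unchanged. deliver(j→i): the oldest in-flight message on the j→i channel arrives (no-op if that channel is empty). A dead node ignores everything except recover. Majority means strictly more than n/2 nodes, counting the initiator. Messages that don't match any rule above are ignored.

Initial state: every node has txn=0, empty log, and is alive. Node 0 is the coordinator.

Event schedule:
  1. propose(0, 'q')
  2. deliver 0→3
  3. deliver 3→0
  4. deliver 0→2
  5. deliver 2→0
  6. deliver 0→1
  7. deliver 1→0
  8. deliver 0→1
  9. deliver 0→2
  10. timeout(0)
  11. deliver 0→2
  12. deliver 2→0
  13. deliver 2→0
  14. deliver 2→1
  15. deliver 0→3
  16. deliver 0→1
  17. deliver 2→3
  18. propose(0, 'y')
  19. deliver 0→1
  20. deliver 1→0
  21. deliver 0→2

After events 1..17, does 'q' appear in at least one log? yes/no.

yes

step 1 propose(0,'q'): 0={coor,t=1,log=-}
step 2 deliver 0→3: 3={part,t=1,log=-}
step 3 deliver 3→0: —
step 4 deliver 0→2: 2={part,t=1,log=-}
step 5 deliver 2→0: —
step 6 deliver 0→1: 1={part,t=1,log=-}
step 7 deliver 1→0: 0={coor,t=1,log=q}
step 8 deliver 0→1: 1={part,t=1,log=q}
step 9 deliver 0→2: 2={part,t=1,log=q}
step 10 timeout(0): 0={coor,t=2,log=q}
step 11 deliver 0→2: 2={part,t=2,log=q}
step 12 deliver 2→0: —
step 13 deliver 2→0: —
step 14 deliver 2→1: —
step 15 deliver 0→3: 3={part,t=1,log=q}
step 16 deliver 0→1: 1={part,t=2,log=q}
step 17 deliver 2→3: —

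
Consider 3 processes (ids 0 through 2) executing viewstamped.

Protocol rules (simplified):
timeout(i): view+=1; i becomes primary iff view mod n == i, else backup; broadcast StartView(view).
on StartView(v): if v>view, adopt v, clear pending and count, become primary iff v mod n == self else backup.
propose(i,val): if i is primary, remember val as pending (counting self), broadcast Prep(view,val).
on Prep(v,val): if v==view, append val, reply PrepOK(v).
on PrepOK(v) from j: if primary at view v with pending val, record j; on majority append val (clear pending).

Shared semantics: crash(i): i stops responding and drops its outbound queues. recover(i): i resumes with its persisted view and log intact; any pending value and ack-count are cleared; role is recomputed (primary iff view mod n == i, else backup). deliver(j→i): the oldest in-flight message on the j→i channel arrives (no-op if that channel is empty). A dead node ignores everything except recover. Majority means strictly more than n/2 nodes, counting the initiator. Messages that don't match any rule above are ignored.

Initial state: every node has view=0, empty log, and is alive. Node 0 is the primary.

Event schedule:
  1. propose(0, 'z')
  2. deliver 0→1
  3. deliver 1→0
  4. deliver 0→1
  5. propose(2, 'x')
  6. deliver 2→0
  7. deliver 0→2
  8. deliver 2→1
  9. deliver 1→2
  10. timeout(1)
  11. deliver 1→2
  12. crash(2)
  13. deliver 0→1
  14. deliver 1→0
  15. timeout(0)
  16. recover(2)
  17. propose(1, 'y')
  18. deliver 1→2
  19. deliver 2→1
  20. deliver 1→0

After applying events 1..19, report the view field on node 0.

after 1 — propose(0,'z'): ·
after 2 — deliver 0→1: n1:back/v0/[z]
after 3 — deliver 1→0: n0:prim/v0/[z]
after 4 — deliver 0→1: ·
after 5 — propose(2,'x'): ·
after 6 — deliver 2→0: ·
after 7 — deliver 0→2: n2:back/v0/[z]
after 8 — deliver 2→1: ·
after 9 — deliver 1→2: ·
after 10 — timeout(1): n1:prim/v1/[z]
after 11 — deliver 1→2: n2:back/v1/[z]
after 12 — crash(2): n2:✗back/v1/[z]
after 13 — deliver 0→1: ·
after 14 — deliver 1→0: n0:back/v1/[z]
after 15 — timeout(0): n0:back/v2/[z]
after 16 — recover(2): n2:back/v1/[z]
after 17 — propose(1,'y'): ·
after 18 — deliver 1→2: n2:back/v1/[z,y]
after 19 — deliver 2→1: n1:prim/v1/[z,y]

2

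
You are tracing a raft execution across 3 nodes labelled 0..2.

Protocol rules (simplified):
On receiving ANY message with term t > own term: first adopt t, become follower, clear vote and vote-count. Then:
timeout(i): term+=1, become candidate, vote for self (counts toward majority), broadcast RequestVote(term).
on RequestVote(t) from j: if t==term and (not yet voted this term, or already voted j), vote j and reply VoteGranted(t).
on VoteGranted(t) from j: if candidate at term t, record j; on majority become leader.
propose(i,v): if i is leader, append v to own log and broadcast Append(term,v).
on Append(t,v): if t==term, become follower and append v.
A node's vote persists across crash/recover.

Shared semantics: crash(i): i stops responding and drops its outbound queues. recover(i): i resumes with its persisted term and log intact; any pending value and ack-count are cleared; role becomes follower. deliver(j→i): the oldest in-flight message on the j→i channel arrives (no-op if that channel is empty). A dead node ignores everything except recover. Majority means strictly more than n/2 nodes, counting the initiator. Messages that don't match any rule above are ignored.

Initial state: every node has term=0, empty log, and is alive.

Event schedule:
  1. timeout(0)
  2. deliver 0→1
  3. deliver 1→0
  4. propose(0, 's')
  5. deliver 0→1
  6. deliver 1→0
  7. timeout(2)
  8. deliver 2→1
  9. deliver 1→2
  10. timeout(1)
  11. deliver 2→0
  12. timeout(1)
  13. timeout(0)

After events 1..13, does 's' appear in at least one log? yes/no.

yes

1. timeout(0):  <0:cand t1 ->
2. deliver 0→1:  <1:foll t1 ->
3. deliver 1→0:  <0:lead t1 ->
4. propose(0,'s'):  <0:lead t1 s>
5. deliver 0→1:  <1:foll t1 s>
6. deliver 1→0:  nop
7. timeout(2):  <2:cand t1 ->
8. deliver 2→1:  nop
9. deliver 1→2:  nop
10. timeout(1):  <1:cand t2 s>
11. deliver 2→0:  nop
12. timeout(1):  <1:cand t3 s>
13. timeout(0):  <0:cand t2 s>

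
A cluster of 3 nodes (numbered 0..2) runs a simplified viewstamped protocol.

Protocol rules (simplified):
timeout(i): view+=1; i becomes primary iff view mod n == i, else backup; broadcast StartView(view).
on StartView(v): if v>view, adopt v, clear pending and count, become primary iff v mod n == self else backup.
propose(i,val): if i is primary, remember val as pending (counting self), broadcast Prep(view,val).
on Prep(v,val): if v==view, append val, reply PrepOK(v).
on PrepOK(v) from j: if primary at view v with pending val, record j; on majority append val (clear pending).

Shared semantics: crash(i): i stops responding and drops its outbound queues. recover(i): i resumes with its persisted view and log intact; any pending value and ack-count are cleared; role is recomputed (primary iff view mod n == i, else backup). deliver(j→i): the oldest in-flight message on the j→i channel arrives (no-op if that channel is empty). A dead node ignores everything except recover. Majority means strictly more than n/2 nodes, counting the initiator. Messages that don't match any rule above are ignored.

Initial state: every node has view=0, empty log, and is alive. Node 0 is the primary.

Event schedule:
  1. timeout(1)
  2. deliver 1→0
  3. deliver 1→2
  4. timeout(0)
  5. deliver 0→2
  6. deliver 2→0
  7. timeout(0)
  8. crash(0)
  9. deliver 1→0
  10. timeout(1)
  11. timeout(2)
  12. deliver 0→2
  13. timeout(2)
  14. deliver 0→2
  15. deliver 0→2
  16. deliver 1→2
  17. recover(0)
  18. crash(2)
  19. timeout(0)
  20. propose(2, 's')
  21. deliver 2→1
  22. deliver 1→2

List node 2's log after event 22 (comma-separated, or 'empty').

empty

e1 timeout(1): 1[prim,v=1,-]
e2 deliver 1→0: 0[back,v=1,-]
e3 deliver 1→2: 2[back,v=1,-]
e4 timeout(0): 0[back,v=2,-]
e5 deliver 0→2: 2[prim,v=2,-]
e6 deliver 2→0: ·
e7 timeout(0): 0[prim,v=3,-]
e8 crash(0): 0[✗prim,v=3,-]
e9 deliver 1→0: ·
e10 timeout(1): 1[back,v=2,-]
e11 timeout(2): 2[back,v=3,-]
e12 deliver 0→2: ·
e13 timeout(2): 2[back,v=4,-]
e14 deliver 0→2: ·
e15 deliver 0→2: ·
e16 deliver 1→2: ·
e17 recover(0): 0[prim,v=3,-]
e18 crash(2): 2[✗back,v=4,-]
e19 timeout(0): 0[back,v=4,-]
e20 propose(2,'s'): ·
e21 deliver 2→1: ·
e22 deliver 1→2: ·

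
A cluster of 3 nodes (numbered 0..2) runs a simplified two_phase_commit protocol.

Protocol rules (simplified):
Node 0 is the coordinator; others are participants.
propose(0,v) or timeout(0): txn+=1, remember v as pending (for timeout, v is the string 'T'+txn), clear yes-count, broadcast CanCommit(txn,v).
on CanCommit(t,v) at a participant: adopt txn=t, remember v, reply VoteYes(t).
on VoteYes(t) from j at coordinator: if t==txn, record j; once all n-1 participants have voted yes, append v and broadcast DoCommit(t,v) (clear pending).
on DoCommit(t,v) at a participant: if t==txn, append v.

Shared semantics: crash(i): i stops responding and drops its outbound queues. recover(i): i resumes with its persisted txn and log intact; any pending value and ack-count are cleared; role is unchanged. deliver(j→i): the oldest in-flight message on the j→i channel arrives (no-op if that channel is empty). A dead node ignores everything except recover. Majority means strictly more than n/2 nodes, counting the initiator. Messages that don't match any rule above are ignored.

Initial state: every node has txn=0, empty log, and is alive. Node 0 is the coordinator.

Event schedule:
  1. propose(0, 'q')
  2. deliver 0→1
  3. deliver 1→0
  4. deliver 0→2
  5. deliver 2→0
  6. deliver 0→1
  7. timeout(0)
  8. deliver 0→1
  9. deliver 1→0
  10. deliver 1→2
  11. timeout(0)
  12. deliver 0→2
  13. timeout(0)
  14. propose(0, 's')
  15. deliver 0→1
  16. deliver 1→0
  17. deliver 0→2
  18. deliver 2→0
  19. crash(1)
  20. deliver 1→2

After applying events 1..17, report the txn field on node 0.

5

1. propose(0,'q'):  <0:coor t1 ->
2. deliver 0→1:  <1:part t1 ->
3. deliver 1→0:  nop
4. deliver 0→2:  <2:part t1 ->
5. deliver 2→0:  <0:coor t1 q>
6. deliver 0→1:  <1:part t1 q>
7. timeout(0):  <0:coor t2 q>
8. deliver 0→1:  <1:part t2 q>
9. deliver 1→0:  nop
10. deliver 1→2:  nop
11. timeout(0):  <0:coor t3 q>
12. deliver 0→2:  <2:part t1 q>
13. timeout(0):  <0:coor t4 q>
14. propose(0,'s'):  <0:coor t5 q>
15. deliver 0→1:  <1:part t3 q>
16. deliver 1→0:  nop
17. deliver 0→2:  <2:part t2 q>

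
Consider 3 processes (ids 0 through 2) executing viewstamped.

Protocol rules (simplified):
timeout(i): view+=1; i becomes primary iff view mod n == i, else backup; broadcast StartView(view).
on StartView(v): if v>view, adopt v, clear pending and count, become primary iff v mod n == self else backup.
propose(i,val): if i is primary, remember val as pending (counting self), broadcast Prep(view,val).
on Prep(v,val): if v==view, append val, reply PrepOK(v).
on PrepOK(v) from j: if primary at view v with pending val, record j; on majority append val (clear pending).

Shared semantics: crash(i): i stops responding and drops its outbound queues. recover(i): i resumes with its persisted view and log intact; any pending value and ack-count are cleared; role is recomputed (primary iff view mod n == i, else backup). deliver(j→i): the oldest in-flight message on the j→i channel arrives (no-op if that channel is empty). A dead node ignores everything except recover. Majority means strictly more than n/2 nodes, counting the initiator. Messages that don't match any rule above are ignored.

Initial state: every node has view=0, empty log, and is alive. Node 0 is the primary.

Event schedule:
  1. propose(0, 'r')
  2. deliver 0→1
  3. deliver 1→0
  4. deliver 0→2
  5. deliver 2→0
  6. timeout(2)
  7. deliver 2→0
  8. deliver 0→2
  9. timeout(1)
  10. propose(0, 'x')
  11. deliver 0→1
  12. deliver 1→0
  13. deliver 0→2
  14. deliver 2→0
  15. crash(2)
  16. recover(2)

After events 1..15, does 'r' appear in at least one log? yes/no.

e1 propose(0,'r'): ·
e2 deliver 0→1: 1[back,v=0,r]
e3 deliver 1→0: 0[prim,v=0,r]
e4 deliver 0→2: 2[back,v=0,r]
e5 deliver 2→0: ·
e6 timeout(2): 2[back,v=1,r]
e7 deliver 2→0: 0[back,v=1,r]
e8 deliver 0→2: ·
e9 timeout(1): 1[prim,v=1,r]
e10 propose(0,'x'): ·
e11 deliver 0→1: ·
e12 deliver 1→0: ·
e13 deliver 0→2: ·
e14 deliver 2→0: ·
e15 crash(2): 2[✗back,v=1,r]

yes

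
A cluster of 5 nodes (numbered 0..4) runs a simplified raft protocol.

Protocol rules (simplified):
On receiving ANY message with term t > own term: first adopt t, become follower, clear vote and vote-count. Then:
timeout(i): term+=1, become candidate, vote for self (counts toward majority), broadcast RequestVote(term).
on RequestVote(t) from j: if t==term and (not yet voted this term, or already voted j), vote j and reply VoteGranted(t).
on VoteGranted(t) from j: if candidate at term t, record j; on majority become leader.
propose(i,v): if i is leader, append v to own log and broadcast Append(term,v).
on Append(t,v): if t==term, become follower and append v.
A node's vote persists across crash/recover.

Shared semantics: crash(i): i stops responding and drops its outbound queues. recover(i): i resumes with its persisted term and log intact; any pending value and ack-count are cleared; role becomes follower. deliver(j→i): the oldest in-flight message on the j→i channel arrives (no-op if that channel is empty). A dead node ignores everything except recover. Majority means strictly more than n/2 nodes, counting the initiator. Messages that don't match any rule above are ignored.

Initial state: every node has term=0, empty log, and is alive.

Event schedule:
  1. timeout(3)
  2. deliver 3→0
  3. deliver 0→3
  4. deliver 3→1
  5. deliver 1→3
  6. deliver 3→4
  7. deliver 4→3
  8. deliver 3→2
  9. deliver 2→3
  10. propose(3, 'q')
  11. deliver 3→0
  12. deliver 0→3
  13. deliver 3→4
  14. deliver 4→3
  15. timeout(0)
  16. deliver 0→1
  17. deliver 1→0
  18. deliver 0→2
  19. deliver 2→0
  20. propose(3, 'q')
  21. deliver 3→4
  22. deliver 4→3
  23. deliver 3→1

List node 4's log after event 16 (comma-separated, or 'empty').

q

step 1 timeout(3): 3={cand,t=1,log=-}
step 2 deliver 3→0: 0={foll,t=1,log=-}
step 3 deliver 0→3: —
step 4 deliver 3→1: 1={foll,t=1,log=-}
step 5 deliver 1→3: 3={lead,t=1,log=-}
step 6 deliver 3→4: 4={foll,t=1,log=-}
step 7 deliver 4→3: —
step 8 deliver 3→2: 2={foll,t=1,log=-}
step 9 deliver 2→3: —
step 10 propose(3,'q'): 3={lead,t=1,log=q}
step 11 deliver 3→0: 0={foll,t=1,log=q}
step 12 deliver 0→3: —
step 13 deliver 3→4: 4={foll,t=1,log=q}
step 14 deliver 4→3: —
step 15 timeout(0): 0={cand,t=2,log=q}
step 16 deliver 0→1: 1={foll,t=2,log=-}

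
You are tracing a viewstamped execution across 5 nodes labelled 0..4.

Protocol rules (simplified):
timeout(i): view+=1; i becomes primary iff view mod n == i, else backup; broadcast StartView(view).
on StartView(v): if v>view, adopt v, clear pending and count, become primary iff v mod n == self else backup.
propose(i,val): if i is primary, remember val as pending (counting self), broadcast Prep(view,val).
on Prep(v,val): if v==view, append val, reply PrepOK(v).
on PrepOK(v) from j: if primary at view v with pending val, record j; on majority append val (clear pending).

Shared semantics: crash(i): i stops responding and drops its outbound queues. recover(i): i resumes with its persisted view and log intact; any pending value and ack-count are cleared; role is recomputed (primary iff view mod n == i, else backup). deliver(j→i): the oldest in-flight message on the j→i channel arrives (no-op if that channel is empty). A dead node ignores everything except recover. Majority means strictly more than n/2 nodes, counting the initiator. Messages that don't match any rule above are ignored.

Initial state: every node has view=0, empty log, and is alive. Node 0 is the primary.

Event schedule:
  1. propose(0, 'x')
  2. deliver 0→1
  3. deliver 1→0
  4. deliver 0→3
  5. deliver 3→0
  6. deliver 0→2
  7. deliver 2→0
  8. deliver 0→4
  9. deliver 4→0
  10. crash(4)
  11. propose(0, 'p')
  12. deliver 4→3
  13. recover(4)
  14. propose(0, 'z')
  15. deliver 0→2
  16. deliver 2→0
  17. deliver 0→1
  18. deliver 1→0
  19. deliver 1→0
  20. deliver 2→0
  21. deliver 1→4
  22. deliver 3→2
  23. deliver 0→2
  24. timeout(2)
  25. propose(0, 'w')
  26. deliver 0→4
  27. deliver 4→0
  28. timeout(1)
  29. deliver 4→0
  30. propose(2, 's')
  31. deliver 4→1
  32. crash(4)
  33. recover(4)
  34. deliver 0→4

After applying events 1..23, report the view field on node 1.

0

1. propose(0,'x'):  nop
2. deliver 0→1:  <1:back v0 x>
3. deliver 1→0:  nop
4. deliver 0→3:  <3:back v0 x>
5. deliver 3→0:  <0:prim v0 x>
6. deliver 0→2:  <2:back v0 x>
7. deliver 2→0:  nop
8. deliver 0→4:  <4:back v0 x>
9. deliver 4→0:  nop
10. crash(4):  <4:✗back v0 x>
11. propose(0,'p'):  nop
12. deliver 4→3:  nop
13. recover(4):  <4:back v0 x>
14. propose(0,'z'):  nop
15. deliver 0→2:  <2:back v0 x,p>
16. deliver 2→0:  nop
17. deliver 0→1:  <1:back v0 x,p>
18. deliver 1→0:  <0:prim v0 x,z>
19. deliver 1→0:  nop
20. deliver 2→0:  nop
21. deliver 1→4:  nop
22. deliver 3→2:  nop
23. deliver 0→2:  <2:back v0 x,p,z>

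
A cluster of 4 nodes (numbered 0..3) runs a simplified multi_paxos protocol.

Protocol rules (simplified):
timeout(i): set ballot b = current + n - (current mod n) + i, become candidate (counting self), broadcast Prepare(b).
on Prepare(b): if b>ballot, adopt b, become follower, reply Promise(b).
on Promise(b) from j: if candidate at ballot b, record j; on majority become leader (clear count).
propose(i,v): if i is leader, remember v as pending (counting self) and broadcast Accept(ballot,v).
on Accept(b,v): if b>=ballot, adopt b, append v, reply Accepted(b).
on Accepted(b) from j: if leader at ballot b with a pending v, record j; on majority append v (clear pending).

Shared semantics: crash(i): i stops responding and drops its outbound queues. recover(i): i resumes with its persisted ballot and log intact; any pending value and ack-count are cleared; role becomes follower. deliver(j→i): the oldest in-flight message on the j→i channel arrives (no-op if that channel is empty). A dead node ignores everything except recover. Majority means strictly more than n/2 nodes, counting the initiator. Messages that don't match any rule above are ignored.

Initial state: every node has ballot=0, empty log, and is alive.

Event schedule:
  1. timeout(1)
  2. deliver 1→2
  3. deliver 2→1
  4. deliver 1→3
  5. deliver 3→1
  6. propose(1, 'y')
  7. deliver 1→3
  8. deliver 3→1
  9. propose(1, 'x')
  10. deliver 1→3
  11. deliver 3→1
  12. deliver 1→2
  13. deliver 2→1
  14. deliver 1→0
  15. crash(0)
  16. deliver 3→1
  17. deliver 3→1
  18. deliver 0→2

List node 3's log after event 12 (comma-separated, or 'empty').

y,x

after 1 — timeout(1): n1:cand/b5/[-]
after 2 — deliver 1→2: n2:foll/b5/[-]
after 3 — deliver 2→1: ·
after 4 — deliver 1→3: n3:foll/b5/[-]
after 5 — deliver 3→1: n1:lead/b5/[-]
after 6 — propose(1,'y'): ·
after 7 — deliver 1→3: n3:foll/b5/[y]
after 8 — deliver 3→1: ·
after 9 — propose(1,'x'): ·
after 10 — deliver 1→3: n3:foll/b5/[y,x]
after 11 — deliver 3→1: ·
after 12 — deliver 1→2: n2:foll/b5/[y]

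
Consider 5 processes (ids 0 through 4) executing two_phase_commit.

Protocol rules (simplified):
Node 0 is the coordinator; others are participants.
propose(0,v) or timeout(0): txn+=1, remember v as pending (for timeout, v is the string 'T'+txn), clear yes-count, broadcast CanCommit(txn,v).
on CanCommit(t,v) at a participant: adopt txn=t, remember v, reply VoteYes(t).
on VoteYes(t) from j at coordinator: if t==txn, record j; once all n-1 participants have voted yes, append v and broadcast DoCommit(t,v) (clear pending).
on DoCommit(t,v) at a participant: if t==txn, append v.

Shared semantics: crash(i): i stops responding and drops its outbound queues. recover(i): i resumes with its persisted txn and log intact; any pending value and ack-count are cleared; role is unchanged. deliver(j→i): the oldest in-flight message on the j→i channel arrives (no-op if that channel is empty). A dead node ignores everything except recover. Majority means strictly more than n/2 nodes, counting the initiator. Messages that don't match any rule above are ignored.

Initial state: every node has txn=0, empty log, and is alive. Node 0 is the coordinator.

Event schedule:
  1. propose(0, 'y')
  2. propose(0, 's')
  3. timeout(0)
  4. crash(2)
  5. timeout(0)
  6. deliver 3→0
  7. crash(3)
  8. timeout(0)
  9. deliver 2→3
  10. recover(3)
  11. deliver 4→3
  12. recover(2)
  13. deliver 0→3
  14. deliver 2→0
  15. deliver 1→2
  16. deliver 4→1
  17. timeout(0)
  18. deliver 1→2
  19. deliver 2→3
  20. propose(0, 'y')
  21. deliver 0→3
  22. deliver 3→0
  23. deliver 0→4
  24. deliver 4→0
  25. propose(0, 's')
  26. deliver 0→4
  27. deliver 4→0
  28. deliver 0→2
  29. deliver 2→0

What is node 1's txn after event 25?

0

after 1 — propose(0,'y'): n0:coor/t1/[-]
after 2 — propose(0,'s'): n0:coor/t2/[-]
after 3 — timeout(0): n0:coor/t3/[-]
after 4 — crash(2): n2:✗part/t0/[-]
after 5 — timeout(0): n0:coor/t4/[-]
after 6 — deliver 3→0: ·
after 7 — crash(3): n3:✗part/t0/[-]
after 8 — timeout(0): n0:coor/t5/[-]
after 9 — deliver 2→3: ·
after 10 — recover(3): n3:part/t0/[-]
after 11 — deliver 4→3: ·
after 12 — recover(2): n2:part/t0/[-]
after 13 — deliver 0→3: n3:part/t1/[-]
after 14 — deliver 2→0: ·
after 15 — deliver 1→2: ·
after 16 — deliver 4→1: ·
after 17 — timeout(0): n0:coor/t6/[-]
after 18 — deliver 1→2: ·
after 19 — deliver 2→3: ·
after 20 — propose(0,'y'): n0:coor/t7/[-]
after 21 — deliver 0→3: n3:part/t2/[-]
after 22 — deliver 3→0: ·
after 23 — deliver 0→4: n4:part/t1/[-]
after 24 — deliver 4→0: ·
after 25 — propose(0,'s'): n0:coor/t8/[-]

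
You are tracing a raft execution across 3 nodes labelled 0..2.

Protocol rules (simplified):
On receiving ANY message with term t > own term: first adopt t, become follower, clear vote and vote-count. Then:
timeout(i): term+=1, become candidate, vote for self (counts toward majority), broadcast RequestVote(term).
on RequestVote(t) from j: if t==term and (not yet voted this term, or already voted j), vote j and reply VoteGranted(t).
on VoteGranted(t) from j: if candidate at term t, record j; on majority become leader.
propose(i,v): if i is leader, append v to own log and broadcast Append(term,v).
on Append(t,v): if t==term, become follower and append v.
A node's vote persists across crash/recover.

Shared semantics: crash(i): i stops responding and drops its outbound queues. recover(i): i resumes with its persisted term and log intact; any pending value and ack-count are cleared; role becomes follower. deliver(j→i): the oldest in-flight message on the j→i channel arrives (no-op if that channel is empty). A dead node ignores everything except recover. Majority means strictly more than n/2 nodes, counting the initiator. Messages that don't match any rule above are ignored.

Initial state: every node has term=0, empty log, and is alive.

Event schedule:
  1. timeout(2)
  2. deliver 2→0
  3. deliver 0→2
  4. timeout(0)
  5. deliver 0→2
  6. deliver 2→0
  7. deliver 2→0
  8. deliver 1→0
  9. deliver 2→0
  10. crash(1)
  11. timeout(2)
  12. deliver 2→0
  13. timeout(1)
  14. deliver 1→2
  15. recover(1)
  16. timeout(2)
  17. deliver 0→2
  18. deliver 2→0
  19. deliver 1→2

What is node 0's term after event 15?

3

1. timeout(2):  <2:cand t1 ->
2. deliver 2→0:  <0:foll t1 ->
3. deliver 0→2:  <2:lead t1 ->
4. timeout(0):  <0:cand t2 ->
5. deliver 0→2:  <2:foll t2 ->
6. deliver 2→0:  <0:lead t2 ->
7. deliver 2→0:  nop
8. deliver 1→0:  nop
9. deliver 2→0:  nop
10. crash(1):  <1:✗foll t0 ->
11. timeout(2):  <2:cand t3 ->
12. deliver 2→0:  <0:foll t3 ->
13. timeout(1):  nop
14. deliver 1→2:  nop
15. recover(1):  <1:foll t0 ->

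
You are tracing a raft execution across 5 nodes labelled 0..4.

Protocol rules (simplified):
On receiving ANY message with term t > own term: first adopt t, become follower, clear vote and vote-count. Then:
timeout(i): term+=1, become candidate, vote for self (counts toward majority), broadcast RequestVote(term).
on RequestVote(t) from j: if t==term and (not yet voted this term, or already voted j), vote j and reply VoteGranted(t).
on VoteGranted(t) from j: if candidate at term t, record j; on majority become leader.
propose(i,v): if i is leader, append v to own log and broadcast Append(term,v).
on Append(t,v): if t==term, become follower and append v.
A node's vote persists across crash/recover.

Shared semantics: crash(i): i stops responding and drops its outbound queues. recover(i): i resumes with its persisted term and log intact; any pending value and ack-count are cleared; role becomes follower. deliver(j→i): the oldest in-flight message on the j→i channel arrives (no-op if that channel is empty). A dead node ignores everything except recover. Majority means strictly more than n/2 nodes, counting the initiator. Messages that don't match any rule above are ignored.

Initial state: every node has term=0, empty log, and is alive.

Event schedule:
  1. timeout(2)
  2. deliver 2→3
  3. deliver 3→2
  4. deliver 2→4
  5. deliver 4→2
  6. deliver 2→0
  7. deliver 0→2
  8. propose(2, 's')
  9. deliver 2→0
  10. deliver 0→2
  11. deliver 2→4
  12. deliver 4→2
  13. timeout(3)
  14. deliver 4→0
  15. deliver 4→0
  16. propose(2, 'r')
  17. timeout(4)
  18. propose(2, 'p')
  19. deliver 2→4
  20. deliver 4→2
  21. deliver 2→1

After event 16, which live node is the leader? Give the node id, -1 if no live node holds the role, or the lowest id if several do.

2

after 1 — timeout(2): n2:cand/t1/[-]
after 2 — deliver 2→3: n3:foll/t1/[-]
after 3 — deliver 3→2: ·
after 4 — deliver 2→4: n4:foll/t1/[-]
after 5 — deliver 4→2: n2:lead/t1/[-]
after 6 — deliver 2→0: n0:foll/t1/[-]
after 7 — deliver 0→2: ·
after 8 — propose(2,'s'): n2:lead/t1/[s]
after 9 — deliver 2→0: n0:foll/t1/[s]
after 10 — deliver 0→2: ·
after 11 — deliver 2→4: n4:foll/t1/[s]
after 12 — deliver 4→2: ·
after 13 — timeout(3): n3:cand/t2/[-]
after 14 — deliver 4→0: ·
after 15 — deliver 4→0: ·
after 16 — propose(2,'r'): n2:lead/t1/[s,r]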